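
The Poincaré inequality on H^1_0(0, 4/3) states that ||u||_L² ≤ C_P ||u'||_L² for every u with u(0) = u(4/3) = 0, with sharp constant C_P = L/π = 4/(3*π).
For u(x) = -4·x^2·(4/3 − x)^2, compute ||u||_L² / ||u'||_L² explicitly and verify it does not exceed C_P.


||u||_L² / ||u'||_L² = 2*sqrt(3)/9 < C_P = 4/(3*π).

u(x) = -4·x^2·(4/3 − x)^2, so u'(x) = 16*x*(-9*x^2 + 18*x - 8)/9.
u(x) = -4·x^2·(4/3 − x)^2 vanishes at x = 0 and x = 4/3, so u ∈ H^1_0(0, 4/3). Differentiate via the product rule and integrate the resulting polynomials term by term.
  ∫_0^4/3 u² dx = ∫_0^4/3 (16*x^8 - 256*x^7/3 + 512*x^6/3 - 4096*x^5/27 + 4096*x^4/81) dx. Term by term:
    ∫_0^4/3 16*x^8 dx = 4194304/177147;  ∫_0^4/3 -256*x^7/3 dx = -2097152/19683;  ∫_0^4/3 512*x^6/3 dx = 8388608/45927;
    ∫_0^4/3 -4096*x^5/27 dx = -8388608/59049;  ∫_0^4/3 4096*x^4/81 dx = 4194304/98415.
  Sum: 4194304/177147 − 2097152/19683 + 8388608/45927 − 8388608/59049 + 4194304/98415 = 2097152/6200145.
  ∫_0^4/3 (u')² dx = ∫_0^4/3 (256*x^6 - 1024*x^5 + 13312*x^4/9 - 8192*x^3/9 + 16384*x^2/81) dx. Term by term:
    ∫_0^4/3 256*x^6 dx = 4194304/15309;  ∫_0^4/3 -1024*x^5 dx = -2097152/2187;  ∫_0^4/3 13312*x^4/9 dx = 13631488/10935;
    ∫_0^4/3 -8192*x^3/9 dx = -524288/729;  ∫_0^4/3 16384*x^2/81 dx = 1048576/6561.
  Sum: 4194304/15309 − 2097152/2187 + 13631488/10935 − 524288/729 + 1048576/6561 = 524288/229635.
∫_0^4/3 u² dx = 2097152/6200145, so ||u||_L² = 1024*sqrt(210)/25515.
∫_0^4/3 (u')² dx = 524288/229635, so ||u'||_L² = 512*sqrt(70)/2835.
Ratio ||u||_L² / ||u'||_L² = 2*sqrt(3)/9.
Sharp Poincaré constant on H^1_0(0, 4/3) is C_P = L/π = 4/(3*π), achieved by sin(3*π/4·x).
A polynomial bump cannot attain the sharp Poincaré constant (only the first sine eigenfunction does), so the ratio is strictly less than C_P, consistent with ||u||_L² ≤ C_P ||u'||_L².


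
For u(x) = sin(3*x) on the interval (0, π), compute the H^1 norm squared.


||u||_{H^1(0,π)}^2 = 5*π

u'(x) = 3*cos(3*x).
Expand u² and (u')² and integrate term by term on (0, π), using: for integers n ≥ 1, ∫_0^π sin²(nx) dx = ∫_0^π cos²(nx) dx = π/2; for n ≠ n', ∫_0^π sin(nx)sin(n'x) dx = ∫_0^π cos(nx)cos(n'x) dx = 0; and by product-to-sum, ∫_0^π sin(nx)cos(n'x) dx = ½∫_0^π [sin((n+n')x) + sin((n−n')x)] dx, which is 0 when n+n' is even and 2n/(n²−n'²) when n+n' is odd (it need not vanish on (0, π)).
  u² squared terms: (1)²·∫sin(3x)² dx = 1·π/2 = π/2.
  So ∫_0^π u² dx = π/2.
  (u')² squared terms: (3)²·∫cos(3x)² dx = 9·π/2 = 9*π/2.
  So ∫_0^π (u')² dx = 9*π/2.
||u||_{H^1}^2 = (π/2) + (9*π/2) = 5*π.


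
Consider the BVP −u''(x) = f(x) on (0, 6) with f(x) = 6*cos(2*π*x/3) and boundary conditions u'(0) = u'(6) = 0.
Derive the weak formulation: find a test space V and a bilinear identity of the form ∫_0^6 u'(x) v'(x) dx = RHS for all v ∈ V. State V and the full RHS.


V = H^1(0, 6) (no boundary constraint on v; u is determined up to an additive constant); weak form: ∫_0^6 u'v' dx = ∫_0^6 (6*cos(2*π*x/3)) v dx for all v ∈ V.

Multiply both sides by a test function v and integrate from 0 to 6:
  ∫_0^6 −u''(x) v(x) dx = ∫_0^6 f(x) v(x) dx.
Integrate the LHS by parts once:
  ∫_0^6 −u'' v dx = −[u'(x) v(x)]_0^6 + ∫_0^6 u'(x) v'(x) dx.
Thus ∫_0^6 u'(x) v'(x) dx = ∫_0^6 f(x) v(x) dx + [u'(x) v(x)]_0^6.
Choose V so that boundary terms are either known or forced to vanish.
u has homogeneous Neumann: u'(0) = u'(6) = 0. So [u' v]_0^6 = 0·v(6) − 0·v(0) = 0 for any v; take V = H^1(0, 6).
Weak formulation: find u (satisfying any essential BC) such that ∫_0^6 u'(x) v'(x) dx = ∫_0^6 f v dx for all v ∈ V (homogeneous Neumann, so boundary terms vanish).
Substituting f(x) = 6*cos(2*π*x/3), the right-hand side is ∫_0^6 (6*cos(2*π*x/3)) v dx.
Compatibility check (pure Neumann): taking v ≡ 1 ∈ V gives 0 = ∫_0^6 f dx + (0) − (0), i.e. ∫_0^6 f dx must equal u'(0) − u'(6) = 0. Indeed ∫_0^6 (6*cos(2*π*x/3)) dx = 0, so the data are compatible. The solution is then unique only up to an additive constant (fix it e.g. by requiring ∫_0^6 u dx = 0).


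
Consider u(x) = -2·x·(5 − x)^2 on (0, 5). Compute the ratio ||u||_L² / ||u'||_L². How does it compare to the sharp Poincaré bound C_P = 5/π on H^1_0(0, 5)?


||u||_L² / ||u'||_L² = 5*sqrt(14)/14 < C_P = 5/π.

u(x) = -2·x·(5 − x)^2, so u'(x) = 2*(5 - 3*x)*(x - 5).
u(x) = -2·x·(5 − x)^2 vanishes at x = 0 and x = 5, so u ∈ H^1_0(0, 5). Differentiate via the product rule and integrate the resulting polynomials term by term.
  ∫_0^5 u² dx = ∫_0^5 (4*x^6 - 80*x^5 + 600*x^4 - 2000*x^3 + 2500*x^2) dx. Term by term:
    ∫_0^5 4*x^6 dx = 312500/7;  ∫_0^5 -80*x^5 dx = -625000/3;  ∫_0^5 600*x^4 dx = 375000;
    ∫_0^5 -2000*x^3 dx = -312500;  ∫_0^5 2500*x^2 dx = 312500/3.
  Sum: 312500/7 − 625000/3 + 375000 − 312500 + 312500/3 = 62500/21.
  ∫_0^5 (u')² dx = ∫_0^5 (36*x^4 - 480*x^3 + 2200*x^2 - 4000*x + 2500) dx. Term by term:
    ∫_0^5 36*x^4 dx = 22500;  ∫_0^5 -480*x^3 dx = -75000;  ∫_0^5 2200*x^2 dx = 275000/3;
    ∫_0^5 -4000*x dx = -50000;  ∫_0^5 2500 dx = 12500.
  Sum: 22500 − 75000 + 275000/3 − 50000 + 12500 = 5000/3.
∫_0^5 u² dx = 62500/21, so ||u||_L² = 250*sqrt(21)/21.
∫_0^5 (u')² dx = 5000/3, so ||u'||_L² = 50*sqrt(6)/3.
Ratio ||u||_L² / ||u'||_L² = 5*sqrt(14)/14.
Sharp Poincaré constant on H^1_0(0, 5) is C_P = L/π = 5/π, achieved by sin(π/5·x).
A polynomial bump cannot attain the sharp Poincaré constant (only the first sine eigenfunction does), so the ratio is strictly less than C_P, consistent with ||u||_L² ≤ C_P ||u'||_L².


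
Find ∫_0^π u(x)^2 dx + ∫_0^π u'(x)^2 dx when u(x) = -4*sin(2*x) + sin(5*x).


||u||_{H^1(0,π)}^2 = 53*π

u'(x) = -8*cos(2*x) + 5*cos(5*x).
Expand u² and (u')² and integrate term by term on (0, π), using: for integers n ≥ 1, ∫_0^π sin²(nx) dx = ∫_0^π cos²(nx) dx = π/2; for n ≠ n', ∫_0^π sin(nx)sin(n'x) dx = ∫_0^π cos(nx)cos(n'x) dx = 0; and by product-to-sum, ∫_0^π sin(nx)cos(n'x) dx = ½∫_0^π [sin((n+n')x) + sin((n−n')x)] dx, which is 0 when n+n' is even and 2n/(n²−n'²) when n+n' is odd (it need not vanish on (0, π)).
  u² squared terms: (-4)²·∫sin(2x)² dx = 16·π/2 = 8*π;  (1)²·∫sin(5x)² dx = 1·π/2 = π/2.
  u² cross terms: 2·(-4)·(1)·∫sin(2x)·sin(5x) dx = -8·(0) = 0.
  So ∫_0^π u² dx = 8*π + π/2 + 0 = 17*π/2.
  (u')² squared terms: (-8)²·∫cos(2x)² dx = 64·π/2 = 32*π;  (5)²·∫cos(5x)² dx = 25·π/2 = 25*π/2.
  (u')² cross terms: 2·(-8)·(5)·∫cos(2x)·cos(5x) dx = -80·(0) = 0.
  So ∫_0^π (u')² dx = 32*π + 25*π/2 + 0 = 89*π/2.
||u||_{H^1}^2 = (17*π/2) + (89*π/2) = 53*π.


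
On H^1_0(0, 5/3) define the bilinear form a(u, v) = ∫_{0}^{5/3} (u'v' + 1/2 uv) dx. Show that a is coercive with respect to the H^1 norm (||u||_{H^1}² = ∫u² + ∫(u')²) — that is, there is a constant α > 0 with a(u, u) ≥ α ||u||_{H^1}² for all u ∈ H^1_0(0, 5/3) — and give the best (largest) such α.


α = (25 + 18*π^2)/(2*(25 + 9*π^2))

Coercivity of a(·,·) on H^1_0(0, 5/3) means a(u, u) ≥ α ||u||_{H^1}² for every u ∈ H^1_0.
The interval has length L = 5/3, and Poincaré/coercivity depend only on L. Here a(u, u) = ∫(u')² + (1/2)·∫u².
Here 0 < c = 1/2 < 1. The condition a(u,u) ≥ α||u||_{H^1}² reads (1−α)∫(u')² ≥ (α−c)∫u². Any admissible α is ≤ 1 (rapidly oscillating u have ∫u²/∫(u')² → 0), and α = 1 would force 0 ≥ (1−c)∫u², impossible since c < 1; so 1−α > 0. By the sharp Poincaré inequality on H^1_0 of an interval of length L, ∫(u')² ≥ (π/L)²∫u² with equality for the first sine mode sin(π(x−x₀)/L) (x₀ the left endpoint), so the inequality holds for all u iff (1−α)(π/L)² ≥ α − c, i.e. α ≤ ((π/L)² + c)/((π/L)² + 1) = (1 + c(L/π)²)/(1 + (L/π)²). With (π/L)² = 9*π^2/25 and c = 1/2, the largest admissible constant is α = ((π/L)² + c)/((π/L)² + 1).
Simplifying, α = (25 + 18*π^2)/(2*(25 + 9*π^2)).


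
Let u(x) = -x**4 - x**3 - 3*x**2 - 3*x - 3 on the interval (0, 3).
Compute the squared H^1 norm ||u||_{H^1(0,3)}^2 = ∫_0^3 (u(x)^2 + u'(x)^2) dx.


||u||_{H^1}^2 = 3066687/140

The H^1 norm (squared) on an interval (0, L) is
  ||u||_{H^1}^2 = ∫_0^L u(x)^2 dx + ∫_0^L u'(x)^2 dx.
Compute u'(x) = -4*x**3 - 3*x**2 - 6*x - 3.
Then u(x)^2 = x**8 + 2*x**7 + 7*x**6 + 12*x**5 + 21*x**4 + 24*x**3 + 27*x**2 + 18*x + 9 and u'(x)^2 = 16*x**6 + 24*x**5 + 57*x**4 + 60*x**3 + 54*x**2 + 36*x + 9.
Integrate each monomial from 0 to 3 using ∫_0^3 c·x^n dx = c·3^(n+1)/(n+1):
  ∫_0^3 u(x)^2 dx = ∫_0^3 (x^8 + 2*x^7 + 7*x^6 + 12*x^5 + 21*x^4 + 24*x^3 + 27*x^2 + 18*x + 9) dx. Term by term:
    ∫_0^3 x^8 dx = 2187;  ∫_0^3 2*x^7 dx = 6561/4;  ∫_0^3 7*x^6 dx = 2187;
    ∫_0^3 12*x^5 dx = 1458;  ∫_0^3 21*x^4 dx = 5103/5;  ∫_0^3 24*x^3 dx = 486;
    ∫_0^3 27*x^2 dx = 243;  ∫_0^3 18*x dx = 81;  ∫_0^3 9 dx = 27.
  Sum: 2187 + 6561/4 + 2187 + 1458 + 5103/5 + 486 + 243 + 81 + 27 = 186597/20.
  ∫_0^3 u'(x)^2 dx = ∫_0^3 (16*x^6 + 24*x^5 + 57*x^4 + 60*x^3 + 54*x^2 + 36*x + 9) dx. Term by term:
    ∫_0^3 16*x^6 dx = 34992/7;  ∫_0^3 24*x^5 dx = 2916;  ∫_0^3 57*x^4 dx = 13851/5;
    ∫_0^3 60*x^3 dx = 1215;  ∫_0^3 54*x^2 dx = 486;  ∫_0^3 36*x dx = 162;
    ∫_0^3 9 dx = 27.
  Sum: 34992/7 + 2916 + 13851/5 + 1215 + 486 + 162 + 27 = 440127/35.
Adding: ||u||_{H^1}^2 = 186597/20 + 440127/35 = 3066687/140.


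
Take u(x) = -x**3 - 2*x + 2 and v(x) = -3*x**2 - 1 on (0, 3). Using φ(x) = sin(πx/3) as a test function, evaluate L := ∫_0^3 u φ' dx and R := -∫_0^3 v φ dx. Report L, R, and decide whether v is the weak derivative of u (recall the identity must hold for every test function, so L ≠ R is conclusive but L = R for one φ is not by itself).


LHS = -324/π^3 + 93/π, RHS = -324/π^3 + 87/π. No, v is not the weak derivative of u.

u(x) = -x**3 - 2*x + 2, classical derivative u'(x) = -3*x**2 - 2.
φ(x) = sin(πx/3), so φ'(x) = π*cos(π*x/3)/3.
Note φ(0) = φ(3) = 0, so the boundary term u·φ vanishes.
LHS = ∫_0^3 u(x) φ'(x) dx = ∫_0^3 (-π*x^3*cos(π*x/3)/3 - 2*π*x*cos(π*x/3)/3 + 2*π*cos(π*x/3)/3) dx. Term by term:
  ∫_0^3 2*π*cos(π*x/3)/3 dx = 0;  ∫_0^3 -2*π*x*cos(π*x/3)/3 dx = 12/π;  ∫_0^3 -π*x^3*cos(π*x/3)/3 dx = -324/π^3 + 81/π.
Sum: 0 + 12/π + -324/π^3 + 81/π = -324/π^3 + 93/π.
So LHS = -324/π^3 + 93/π.
∫_0^3 v(x) φ(x) dx = ∫_0^3 (-3*x^2*sin(π*x/3) - sin(π*x/3)) dx. Term by term:
  ∫_0^3 -sin(π*x/3) dx = -6/π;  ∫_0^3 -3*x^2*sin(π*x/3) dx = -81/π + 324/π^3.
Sum: -6/π + -81/π + 324/π^3 = -87/π + 324/π^3.
So RHS = -∫_0^3 v(x) φ(x) dx = -324/π^3 + 87/π.
LHS − RHS = 6/π ≠ 0, so the identity fails.
(For a valid weak derivative the identity must hold for EVERY test function, in particular this one. The failure shows v is NOT the weak derivative of u.)
Correct weak derivative would be u'(x) = -3*x**2 - 2.


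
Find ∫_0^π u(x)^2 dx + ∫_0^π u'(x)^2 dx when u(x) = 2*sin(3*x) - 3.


||u||_{H^1(0,π)}^2 = -8 + 29*π

u'(x) = 6*cos(3*x).
Expand u² and (u')² and integrate term by term on (0, π), using: for integers n ≥ 1, ∫_0^π sin²(nx) dx = ∫_0^π cos²(nx) dx = π/2; for n ≠ n', ∫_0^π sin(nx)sin(n'x) dx = ∫_0^π cos(nx)cos(n'x) dx = 0; and by product-to-sum, ∫_0^π sin(nx)cos(n'x) dx = ½∫_0^π [sin((n+n')x) + sin((n−n')x)] dx, which is 0 when n+n' is even and 2n/(n²−n'²) when n+n' is odd (it need not vanish on (0, π)). For the constant mode: ∫_0^π 1 dx = π, ∫_0^π cos(nx) dx = 0, ∫_0^π sin(nx) dx = (1−(−1)^n)/n.
  u² squared terms: (-3)²·∫1 dx = 9·π = 9*π;  (2)²·∫sin(3x)² dx = 4·π/2 = 2*π.
  u² cross terms: 2·(-3)·(2)·∫1·sin(3x) dx = -12·(2/3) = -8.
  So ∫_0^π u² dx = 9*π + 2*π − 8 = -8 + 11*π.
  (u')² squared terms: (6)²·∫cos(3x)² dx = 36·π/2 = 18*π.
  So ∫_0^π (u')² dx = 18*π.
||u||_{H^1}^2 = (-8 + 11*π) + (18*π) = -8 + 29*π.


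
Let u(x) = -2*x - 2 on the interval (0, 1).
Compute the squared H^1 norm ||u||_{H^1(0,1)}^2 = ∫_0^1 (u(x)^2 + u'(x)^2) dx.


||u||_{H^1}^2 = 40/3

The H^1 norm (squared) on an interval (0, L) is
  ||u||_{H^1}^2 = ∫_0^L u(x)^2 dx + ∫_0^L u'(x)^2 dx.
Compute u'(x) = -2.
Then u(x)^2 = 4*x**2 + 8*x + 4 and u'(x)^2 = 4.
Integrate each monomial from 0 to 1 using ∫_0^1 c·x^n dx = c·1^(n+1)/(n+1):
  ∫_0^1 u(x)^2 dx = ∫_0^1 (4*x^2 + 8*x + 4) dx. Term by term:
    ∫_0^1 4*x^2 dx = 4/3;  ∫_0^1 8*x dx = 4;  ∫_0^1 4 dx = 4.
  Sum: 4/3 + 4 + 4 = 28/3.
  ∫_0^1 u'(x)^2 dx = ∫_0^1 (4) dx. Term by term:
    ∫_0^1 4 dx = 4.
Adding: ||u||_{H^1}^2 = 28/3 + 4 = 40/3.


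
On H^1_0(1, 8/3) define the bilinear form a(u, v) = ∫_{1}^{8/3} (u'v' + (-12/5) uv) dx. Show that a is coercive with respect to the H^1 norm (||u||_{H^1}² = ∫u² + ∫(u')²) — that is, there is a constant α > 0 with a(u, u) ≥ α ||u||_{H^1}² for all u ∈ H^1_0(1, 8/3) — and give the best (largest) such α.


α = 3*(-20 + 3*π^2)/(25 + 9*π^2)

Coercivity of a(·,·) on H^1_0(1, 8/3) means a(u, u) ≥ α ||u||_{H^1}² for every u ∈ H^1_0.
The interval has length L = 5/3, and Poincaré/coercivity depend only on L. Here a(u, u) = ∫(u')² + (-12/5)·∫u².
Here c = -12/5 < 0 with |c| < (π/L)² = 9*π^2/25, so coercivity still holds. The condition a(u,u) ≥ α||u||_{H^1}² reads (1−α)∫(u')² ≥ (α−c)∫u². Any admissible α is ≤ 1 (rapidly oscillating u have ∫u²/∫(u')² → 0), and α = 1 would force 0 ≥ (1−c)∫u², impossible since c < 1; so 1−α > 0. By the sharp Poincaré inequality on H^1_0 of an interval of length L, ∫(u')² ≥ (π/L)²∫u² with equality for the first sine mode sin(π(x−x₀)/L) (x₀ the left endpoint), so the inequality holds for all u iff (1−α)(π/L)² ≥ α − c, i.e. α ≤ ((π/L)² + c)/((π/L)² + 1) = (1 + c(L/π)²)/(1 + (L/π)²). (Direct route, valid since c ≤ 0: Poincaré gives c∫u² ≥ c(L/π)²∫(u')², so a(u,u) ≥ (1 + c(L/π)²)∫(u')², while ||u||_{H^1}² ≤ (1 + (L/π)²)∫(u')²; dividing yields the same α.) With (π/L)² = 9*π^2/25 and c = -12/5, the largest admissible constant is α = ((π/L)² + c)/((π/L)² + 1).
Simplifying, α = 3*(-20 + 3*π^2)/(25 + 9*π^2).


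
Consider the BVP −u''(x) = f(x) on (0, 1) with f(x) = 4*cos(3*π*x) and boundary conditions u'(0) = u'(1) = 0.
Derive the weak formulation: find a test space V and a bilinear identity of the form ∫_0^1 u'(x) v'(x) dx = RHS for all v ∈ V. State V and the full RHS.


V = H^1(0, 1) (no boundary constraint on v; u is determined up to an additive constant); weak form: ∫_0^1 u'v' dx = ∫_0^1 (4*cos(3*π*x)) v dx for all v ∈ V.

Multiply both sides by a test function v and integrate from 0 to 1:
  ∫_0^1 −u''(x) v(x) dx = ∫_0^1 f(x) v(x) dx.
Integrate the LHS by parts once:
  ∫_0^1 −u'' v dx = −[u'(x) v(x)]_0^1 + ∫_0^1 u'(x) v'(x) dx.
Thus ∫_0^1 u'(x) v'(x) dx = ∫_0^1 f(x) v(x) dx + [u'(x) v(x)]_0^1.
Choose V so that boundary terms are either known or forced to vanish.
u has homogeneous Neumann: u'(0) = u'(1) = 0. So [u' v]_0^1 = 0·v(1) − 0·v(0) = 0 for any v; take V = H^1(0, 1).
Weak formulation: find u (satisfying any essential BC) such that ∫_0^1 u'(x) v'(x) dx = ∫_0^1 f v dx for all v ∈ V (homogeneous Neumann, so boundary terms vanish).
Substituting f(x) = 4*cos(3*π*x), the right-hand side is ∫_0^1 (4*cos(3*π*x)) v dx.
Compatibility check (pure Neumann): taking v ≡ 1 ∈ V gives 0 = ∫_0^1 f dx + (0) − (0), i.e. ∫_0^1 f dx must equal u'(0) − u'(1) = 0. Indeed ∫_0^1 (4*cos(3*π*x)) dx = 0, so the data are compatible. The solution is then unique only up to an additive constant (fix it e.g. by requiring ∫_0^1 u dx = 0).


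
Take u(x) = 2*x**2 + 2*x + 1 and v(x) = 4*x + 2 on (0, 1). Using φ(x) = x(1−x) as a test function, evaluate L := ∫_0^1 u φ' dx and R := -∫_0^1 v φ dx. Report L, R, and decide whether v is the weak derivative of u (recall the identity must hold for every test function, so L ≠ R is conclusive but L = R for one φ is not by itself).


LHS = -2/3, RHS = -2/3. Yes, v = u' weakly.

u(x) = 2*x**2 + 2*x + 1, classical derivative u'(x) = 4*x + 2.
φ(x) = x(1−x), so φ'(x) = 1 - 2*x.
Note φ(0) = φ(1) = 0, so the boundary term u·φ vanishes.
LHS = ∫_0^1 u(x) φ'(x) dx = ∫_0^1 (-4*x^3 - 2*x^2 + 1) dx. Term by term:
  ∫_0^1 -4*x^3 dx = -1;  ∫_0^1 -2*x^2 dx = -2/3;  ∫_0^1 1 dx = 1.
Sum: -1 − 2/3 + 1 = -2/3.
So LHS = -2/3.
∫_0^1 v(x) φ(x) dx = ∫_0^1 (-4*x^3 + 2*x^2 + 2*x) dx. Term by term:
  ∫_0^1 -4*x^3 dx = -1;  ∫_0^1 2*x^2 dx = 2/3;  ∫_0^1 2*x dx = 1.
Sum: -1 + 2/3 + 1 = 2/3.
So RHS = -∫_0^1 v(x) φ(x) dx = -2/3.
LHS = RHS, so the identity holds for this test φ.
Moreover u is smooth here and v(x) = u'(x) = 4*x + 2 pointwise, so the identity holds for every test function. Hence v is the weak derivative of u.


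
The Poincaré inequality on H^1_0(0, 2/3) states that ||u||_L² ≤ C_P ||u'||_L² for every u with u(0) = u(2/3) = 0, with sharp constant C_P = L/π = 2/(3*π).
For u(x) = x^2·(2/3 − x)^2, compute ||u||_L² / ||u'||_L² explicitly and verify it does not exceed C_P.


||u||_L² / ||u'||_L² = sqrt(3)/9 < C_P = 2/(3*π).

u(x) = x^2·(2/3 − x)^2, so u'(x) = 4*x*(3*x - 2)*(3*x - 1)/9.
u(x) = x^2·(2/3 − x)^2 vanishes at x = 0 and x = 2/3, so u ∈ H^1_0(0, 2/3). Differentiate via the product rule and integrate the resulting polynomials term by term.
  ∫_0^2/3 u² dx = ∫_0^2/3 (x^8 - 8*x^7/3 + 8*x^6/3 - 32*x^5/27 + 16*x^4/81) dx. Term by term:
    ∫_0^2/3 x^8 dx = 512/177147;  ∫_0^2/3 -8*x^7/3 dx = -256/19683;  ∫_0^2/3 8*x^6/3 dx = 1024/45927;
    ∫_0^2/3 -32*x^5/27 dx = -1024/59049;  ∫_0^2/3 16*x^4/81 dx = 512/98415.
  Sum: 512/177147 − 256/19683 + 1024/45927 − 1024/59049 + 512/98415 = 256/6200145.
  ∫_0^2/3 (u')² dx = ∫_0^2/3 (16*x^6 - 32*x^5 + 208*x^4/9 - 64*x^3/9 + 64*x^2/81) dx. Term by term:
    ∫_0^2/3 16*x^6 dx = 2048/15309;  ∫_0^2/3 -32*x^5 dx = -1024/2187;  ∫_0^2/3 208*x^4/9 dx = 6656/10935;
    ∫_0^2/3 -64*x^3/9 dx = -256/729;  ∫_0^2/3 64*x^2/81 dx = 512/6561.
  Sum: 2048/15309 − 1024/2187 + 6656/10935 − 256/729 + 512/6561 = 256/229635.
∫_0^2/3 u² dx = 256/6200145, so ||u||_L² = 16*sqrt(105)/25515.
∫_0^2/3 (u')² dx = 256/229635, so ||u'||_L² = 16*sqrt(35)/2835.
Ratio ||u||_L² / ||u'||_L² = sqrt(3)/9.
Sharp Poincaré constant on H^1_0(0, 2/3) is C_P = L/π = 2/(3*π), achieved by sin(3*π/2·x).
A polynomial bump cannot attain the sharp Poincaré constant (only the first sine eigenfunction does), so the ratio is strictly less than C_P, consistent with ||u||_L² ≤ C_P ||u'||_L².


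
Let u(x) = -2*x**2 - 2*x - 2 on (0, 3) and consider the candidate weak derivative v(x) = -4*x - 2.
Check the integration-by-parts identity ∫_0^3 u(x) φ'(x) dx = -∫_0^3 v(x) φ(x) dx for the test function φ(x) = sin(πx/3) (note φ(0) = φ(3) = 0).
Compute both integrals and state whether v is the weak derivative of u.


LHS = 48/π, RHS = 48/π. Yes, v = u' weakly.

u(x) = -2*x**2 - 2*x - 2, classical derivative u'(x) = -4*x - 2.
φ(x) = sin(πx/3), so φ'(x) = π*cos(π*x/3)/3.
Note φ(0) = φ(3) = 0, so the boundary term u·φ vanishes.
LHS = ∫_0^3 u(x) φ'(x) dx = ∫_0^3 (-2*π*x^2*cos(π*x/3)/3 - 2*π*x*cos(π*x/3)/3 - 2*π*cos(π*x/3)/3) dx. Term by term:
  ∫_0^3 -2*π*cos(π*x/3)/3 dx = 0;  ∫_0^3 -2*π*x*cos(π*x/3)/3 dx = 12/π;  ∫_0^3 -2*π*x^2*cos(π*x/3)/3 dx = 36/π.
Sum: 0 + 12/π + 36/π = 48/π.
So LHS = 48/π.
∫_0^3 v(x) φ(x) dx = ∫_0^3 (-4*x*sin(π*x/3) - 2*sin(π*x/3)) dx. Term by term:
  ∫_0^3 -2*sin(π*x/3) dx = -12/π;  ∫_0^3 -4*x*sin(π*x/3) dx = -36/π.
Sum: -12/π − 36/π = -48/π.
So RHS = -∫_0^3 v(x) φ(x) dx = 48/π.
LHS = RHS, so the identity holds for this test φ.
Moreover u is smooth here and v(x) = u'(x) = -4*x - 2 pointwise, so the identity holds for every test function. Hence v is the weak derivative of u.


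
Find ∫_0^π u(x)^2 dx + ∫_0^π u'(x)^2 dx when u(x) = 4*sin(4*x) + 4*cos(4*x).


||u||_{H^1(0,π)}^2 = 272*π

u'(x) = -16*sin(4*x) + 16*cos(4*x).
Expand u² and (u')² and integrate term by term on (0, π), using: for integers n ≥ 1, ∫_0^π sin²(nx) dx = ∫_0^π cos²(nx) dx = π/2; for n ≠ n', ∫_0^π sin(nx)sin(n'x) dx = ∫_0^π cos(nx)cos(n'x) dx = 0; and by product-to-sum, ∫_0^π sin(nx)cos(n'x) dx = ½∫_0^π [sin((n+n')x) + sin((n−n')x)] dx, which is 0 when n+n' is even and 2n/(n²−n'²) when n+n' is odd (it need not vanish on (0, π)).
  u² squared terms: (4)²·∫cos(4x)² dx = 16·π/2 = 8*π;  (4)²·∫sin(4x)² dx = 16·π/2 = 8*π.
  u² cross terms: 2·(4)·(4)·∫cos(4x)·sin(4x) dx = 32·(0) = 0.
  So ∫_0^π u² dx = 8*π + 8*π + 0 = 16*π.
  (u')² squared terms: (-16)²·∫sin(4x)² dx = 256·π/2 = 128*π;  (16)²·∫cos(4x)² dx = 256·π/2 = 128*π.
  (u')² cross terms: 2·(-16)·(16)·∫sin(4x)·cos(4x) dx = -512·(0) = 0.
  So ∫_0^π (u')² dx = 128*π + 128*π + 0 = 256*π.
||u||_{H^1}^2 = (16*π) + (256*π) = 272*π.


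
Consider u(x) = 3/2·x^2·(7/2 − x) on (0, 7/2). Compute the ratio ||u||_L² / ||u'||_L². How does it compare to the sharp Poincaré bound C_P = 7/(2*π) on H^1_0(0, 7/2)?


||u||_L² / ||u'||_L² = sqrt(14)/4 < C_P = 7/(2*π).

u(x) = 3/2·x^2·(7/2 − x), so u'(x) = 3*x*(7 - 3*x)/2.
u(x) = 3/2·x^2·(7/2 − x) vanishes at x = 0 and x = 7/2, so u ∈ H^1_0(0, 7/2). Differentiate via the product rule and integrate the resulting polynomials term by term.
  ∫_0^7/2 u² dx = ∫_0^7/2 (9*x^6/4 - 63*x^5/4 + 441*x^4/16) dx. Term by term:
    ∫_0^7/2 9*x^6/4 dx = 1058841/512;  ∫_0^7/2 -63*x^5/4 dx = -2470629/512;  ∫_0^7/2 441*x^4/16 dx = 7411887/2560.
  Sum: 1058841/512 − 2470629/512 + 7411887/2560 = 352947/2560.
  ∫_0^7/2 (u')² dx = ∫_0^7/2 (81*x^4/4 - 189*x^3/2 + 441*x^2/4) dx. Term by term:
    ∫_0^7/2 81*x^4/4 dx = 1361367/640;  ∫_0^7/2 -189*x^3/2 dx = -453789/128;  ∫_0^7/2 441*x^2/4 dx = 50421/32.
  Sum: 1361367/640 − 453789/128 + 50421/32 = 50421/320.
∫_0^7/2 u² dx = 352947/2560, so ||u||_L² = 343*sqrt(30)/160.
∫_0^7/2 (u')² dx = 50421/320, so ||u'||_L² = 49*sqrt(105)/40.
Ratio ||u||_L² / ||u'||_L² = sqrt(14)/4.
Sharp Poincaré constant on H^1_0(0, 7/2) is C_P = L/π = 7/(2*π), achieved by sin(2*π/7·x).
A polynomial bump cannot attain the sharp Poincaré constant (only the first sine eigenfunction does), so the ratio is strictly less than C_P, consistent with ||u||_L² ≤ C_P ||u'||_L².


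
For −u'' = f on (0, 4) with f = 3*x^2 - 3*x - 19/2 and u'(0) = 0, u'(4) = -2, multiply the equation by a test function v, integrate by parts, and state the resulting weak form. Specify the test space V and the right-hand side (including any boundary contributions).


V = H^1(0, 4) (v unrestricted at boundary; u is determined up to an additive constant); weak form: ∫_0^4 u'v' dx = ∫_0^4 (3*x^2 - 3*x - 19/2) v dx − 2·v(4) for all v ∈ V.

Multiply both sides by a test function v and integrate from 0 to 4:
  ∫_0^4 −u''(x) v(x) dx = ∫_0^4 f(x) v(x) dx.
Integrate the LHS by parts once:
  ∫_0^4 −u'' v dx = −[u'(x) v(x)]_0^4 + ∫_0^4 u'(x) v'(x) dx.
Thus ∫_0^4 u'(x) v'(x) dx = ∫_0^4 f(x) v(x) dx + [u'(x) v(x)]_0^4.
Choose V so that boundary terms are either known or forced to vanish.
u has inhomogeneous Neumann u'(0) = 0, u'(4) = -2. [u' v]_0^4 = (-2)·v(4) − (0)·v(0) = − 2·v(4). Take V = H^1(0, 4); boundary term becomes part of RHS.
Weak formulation: find u (satisfying any essential BC) such that ∫_0^4 u'(x) v'(x) dx = ∫_0^4 f v dx − 2·v(4) for all v ∈ V (Neumann data are natural BCs: they enter the RHS as boundary terms).
Substituting f(x) = 3*x^2 - 3*x - 19/2, the right-hand side is ∫_0^4 (3*x^2 - 3*x - 19/2) v dx − 2·v(4).
Compatibility check (pure Neumann): taking v ≡ 1 ∈ V gives 0 = ∫_0^4 f dx + (-2) − (0), i.e. ∫_0^4 f dx must equal u'(0) − u'(4) = 2. Indeed ∫_0^4 (3*x^2 - 3*x - 19/2) dx = 2, so the data are compatible. The solution is then unique only up to an additive constant (fix it e.g. by requiring ∫_0^4 u dx = 0).


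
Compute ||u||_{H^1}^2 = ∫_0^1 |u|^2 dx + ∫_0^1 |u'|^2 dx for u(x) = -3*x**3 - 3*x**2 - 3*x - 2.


||u||_{H^1}^2 = 9407/70

The H^1 norm (squared) on an interval (0, L) is
  ||u||_{H^1}^2 = ∫_0^L u(x)^2 dx + ∫_0^L u'(x)^2 dx.
Compute u'(x) = -9*x**2 - 6*x - 3.
Then u(x)^2 = 9*x**6 + 18*x**5 + 27*x**4 + 30*x**3 + 21*x**2 + 12*x + 4 and u'(x)^2 = 81*x**4 + 108*x**3 + 90*x**2 + 36*x + 9.
Integrate each monomial from 0 to 1 using ∫_0^1 c·x^n dx = c·1^(n+1)/(n+1):
  ∫_0^1 u(x)^2 dx = ∫_0^1 (9*x^6 + 18*x^5 + 27*x^4 + 30*x^3 + 21*x^2 + 12*x + 4) dx. Term by term:
    ∫_0^1 9*x^6 dx = 9/7;  ∫_0^1 18*x^5 dx = 3;  ∫_0^1 27*x^4 dx = 27/5;
    ∫_0^1 30*x^3 dx = 15/2;  ∫_0^1 21*x^2 dx = 7;  ∫_0^1 12*x dx = 6;
    ∫_0^1 4 dx = 4.
  Sum: 9/7 + 3 + 27/5 + 15/2 + 7 + 6 + 4 = 2393/70.
  ∫_0^1 u'(x)^2 dx = ∫_0^1 (81*x^4 + 108*x^3 + 90*x^2 + 36*x + 9) dx. Term by term:
    ∫_0^1 81*x^4 dx = 81/5;  ∫_0^1 108*x^3 dx = 27;  ∫_0^1 90*x^2 dx = 30;
    ∫_0^1 36*x dx = 18;  ∫_0^1 9 dx = 9.
  Sum: 81/5 + 27 + 30 + 18 + 9 = 501/5.
Adding: ||u||_{H^1}^2 = 2393/70 + 501/5 = 9407/70.


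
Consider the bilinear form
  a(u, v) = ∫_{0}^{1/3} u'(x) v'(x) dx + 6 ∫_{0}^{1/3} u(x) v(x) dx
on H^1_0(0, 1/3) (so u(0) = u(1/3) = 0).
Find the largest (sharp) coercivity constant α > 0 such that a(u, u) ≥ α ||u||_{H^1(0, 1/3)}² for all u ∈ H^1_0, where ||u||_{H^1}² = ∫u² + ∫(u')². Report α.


α = 1

Coercivity of a(·,·) on H^1_0(0, 1/3) means a(u, u) ≥ α ||u||_{H^1}² for every u ∈ H^1_0.
The interval has length L = 1/3, and Poincaré/coercivity depend only on L. Here a(u, u) = ∫(u')² + (6)·∫u².
Here c = 6 ≥ 1, so a(u,u) = ∫(u')² + c∫u² ≥ ∫(u')² + ∫u² = ||u||_{H^1}², i.e. α = 1 works. No larger α is possible: a(u,u) ≥ α||u||_{H^1}² means (1−α)∫(u')² ≥ (α−c)∫u², and for the modes u_n = sin(nπ(x−x₀)/L) (x₀ the left endpoint) one has ∫u_n²/∫(u_n')² = (L/(nπ))² → 0, so a(u_n,u_n)/||u_n||_{H^1}² → 1. Hence the optimal constant is α = 1.
Therefore α = 1.


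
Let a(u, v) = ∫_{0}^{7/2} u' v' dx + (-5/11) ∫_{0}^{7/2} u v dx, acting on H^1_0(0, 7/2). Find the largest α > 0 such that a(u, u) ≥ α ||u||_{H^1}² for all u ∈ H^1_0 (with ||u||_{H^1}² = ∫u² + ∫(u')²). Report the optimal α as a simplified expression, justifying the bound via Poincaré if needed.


α = (-245 + 44*π^2)/(11*(4*π^2 + 49))

Coercivity of a(·,·) on H^1_0(0, 7/2) means a(u, u) ≥ α ||u||_{H^1}² for every u ∈ H^1_0.
The interval has length L = 7/2, and Poincaré/coercivity depend only on L. Here a(u, u) = ∫(u')² + (-5/11)·∫u².
Here c = -5/11 < 0 with |c| < (π/L)² = 4*π^2/49, so coercivity still holds. The condition a(u,u) ≥ α||u||_{H^1}² reads (1−α)∫(u')² ≥ (α−c)∫u². Any admissible α is ≤ 1 (rapidly oscillating u have ∫u²/∫(u')² → 0), and α = 1 would force 0 ≥ (1−c)∫u², impossible since c < 1; so 1−α > 0. By the sharp Poincaré inequality on H^1_0 of an interval of length L, ∫(u')² ≥ (π/L)²∫u² with equality for the first sine mode sin(π(x−x₀)/L) (x₀ the left endpoint), so the inequality holds for all u iff (1−α)(π/L)² ≥ α − c, i.e. α ≤ ((π/L)² + c)/((π/L)² + 1) = (1 + c(L/π)²)/(1 + (L/π)²). (Direct route, valid since c ≤ 0: Poincaré gives c∫u² ≥ c(L/π)²∫(u')², so a(u,u) ≥ (1 + c(L/π)²)∫(u')², while ||u||_{H^1}² ≤ (1 + (L/π)²)∫(u')²; dividing yields the same α.) With (π/L)² = 4*π^2/49 and c = -5/11, the largest admissible constant is α = ((π/L)² + c)/((π/L)² + 1).
Simplifying, α = (-245 + 44*π^2)/(11*(4*π^2 + 49)).


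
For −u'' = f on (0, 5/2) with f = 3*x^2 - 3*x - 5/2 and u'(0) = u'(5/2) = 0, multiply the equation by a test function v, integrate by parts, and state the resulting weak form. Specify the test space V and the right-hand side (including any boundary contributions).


V = H^1(0, 5/2) (no boundary constraint on v; u is determined up to an additive constant); weak form: ∫_0^5/2 u'v' dx = ∫_0^5/2 (3*x^2 - 3*x - 5/2) v dx for all v ∈ V.

Multiply both sides by a test function v and integrate from 0 to 5/2:
  ∫_0^5/2 −u''(x) v(x) dx = ∫_0^5/2 f(x) v(x) dx.
Integrate the LHS by parts once:
  ∫_0^5/2 −u'' v dx = −[u'(x) v(x)]_0^5/2 + ∫_0^5/2 u'(x) v'(x) dx.
Thus ∫_0^5/2 u'(x) v'(x) dx = ∫_0^5/2 f(x) v(x) dx + [u'(x) v(x)]_0^5/2.
Choose V so that boundary terms are either known or forced to vanish.
u has homogeneous Neumann: u'(0) = u'(5/2) = 0. So [u' v]_0^5/2 = 0·v(5/2) − 0·v(0) = 0 for any v; take V = H^1(0, 5/2).
Weak formulation: find u (satisfying any essential BC) such that ∫_0^5/2 u'(x) v'(x) dx = ∫_0^5/2 f v dx for all v ∈ V (homogeneous Neumann, so boundary terms vanish).
Substituting f(x) = 3*x^2 - 3*x - 5/2, the right-hand side is ∫_0^5/2 (3*x^2 - 3*x - 5/2) v dx.
Compatibility check (pure Neumann): taking v ≡ 1 ∈ V gives 0 = ∫_0^5/2 f dx + (0) − (0), i.e. ∫_0^5/2 f dx must equal u'(0) − u'(5/2) = 0. Indeed ∫_0^5/2 (3*x^2 - 3*x - 5/2) dx = 0, so the data are compatible. The solution is then unique only up to an additive constant (fix it e.g. by requiring ∫_0^5/2 u dx = 0).


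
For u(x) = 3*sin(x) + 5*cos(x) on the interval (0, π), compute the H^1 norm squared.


||u||_{H^1(0,π)}^2 = 34*π

u'(x) = -5*sin(x) + 3*cos(x).
Expand u² and (u')² and integrate term by term on (0, π), using: for integers n ≥ 1, ∫_0^π sin²(nx) dx = ∫_0^π cos²(nx) dx = π/2; for n ≠ n', ∫_0^π sin(nx)sin(n'x) dx = ∫_0^π cos(nx)cos(n'x) dx = 0; and by product-to-sum, ∫_0^π sin(nx)cos(n'x) dx = ½∫_0^π [sin((n+n')x) + sin((n−n')x)] dx, which is 0 when n+n' is even and 2n/(n²−n'²) when n+n' is odd (it need not vanish on (0, π)).
  u² squared terms: (3)²·∫sin(x)² dx = 9·π/2 = 9*π/2;  (5)²·∫cos(x)² dx = 25·π/2 = 25*π/2.
  u² cross terms: 2·(3)·(5)·∫sin(x)·cos(x) dx = 30·(0) = 0.
  So ∫_0^π u² dx = 9*π/2 + 25*π/2 + 0 = 17*π.
  (u')² squared terms: (-5)²·∫sin(x)² dx = 25·π/2 = 25*π/2;  (3)²·∫cos(x)² dx = 9·π/2 = 9*π/2.
  (u')² cross terms: 2·(-5)·(3)·∫sin(x)·cos(x) dx = -30·(0) = 0.
  So ∫_0^π (u')² dx = 25*π/2 + 9*π/2 + 0 = 17*π.
||u||_{H^1}^2 = (17*π) + (17*π) = 34*π.


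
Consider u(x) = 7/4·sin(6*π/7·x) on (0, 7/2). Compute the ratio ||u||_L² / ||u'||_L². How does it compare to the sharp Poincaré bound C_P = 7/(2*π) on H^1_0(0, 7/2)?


||u||_L² / ||u'||_L² = 7/(6*π) < C_P = 7/(2*π).

u(x) = 7/4·sin(6*π/7·x), so u'(x) = 3*π*cos(6*π*x/7)/2.
Writing u(x) = A·sin(kπx/L) with A = 7/4 and k = 3, use ∫_0^L sin²(kπx/L) dx = L/2 and ∫_0^L cos²(kπx/L) dx = L/2.
u² = 49/16·sin²(6*π/7·x) and (u')² = 9*π^2/4·cos²(6*π/7·x), and each of sin², cos² integrates to L/2 = 7/4 over (0, 7/2).
∫_0^7/2 u² dx = 343/64, so ||u||_L² = 7*sqrt(7)/8.
∫_0^7/2 (u')² dx = 63*π^2/16, so ||u'||_L² = 3*sqrt(7)*π/4.
Ratio ||u||_L² / ||u'||_L² = 7/(6*π).
Sharp Poincaré constant on H^1_0(0, 7/2) is C_P = L/π = 7/(2*π), achieved by sin(2*π/7·x).
This is the k = 3 harmonic; the ratio L/(kπ) is strictly less than C_P = L/π, consistent with the sharp inequality ||u||_L² ≤ C_P ||u'||_L².


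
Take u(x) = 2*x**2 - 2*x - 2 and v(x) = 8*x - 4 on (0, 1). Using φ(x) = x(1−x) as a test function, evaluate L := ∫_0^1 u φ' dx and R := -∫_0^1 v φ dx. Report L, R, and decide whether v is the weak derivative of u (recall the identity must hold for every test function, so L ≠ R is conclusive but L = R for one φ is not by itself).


LHS = 0, RHS = 0. No, v is not the weak derivative of u.

u(x) = 2*x**2 - 2*x - 2, classical derivative u'(x) = 4*x - 2.
φ(x) = x(1−x), so φ'(x) = 1 - 2*x.
Note φ(0) = φ(1) = 0, so the boundary term u·φ vanishes.
LHS = ∫_0^1 u(x) φ'(x) dx = ∫_0^1 (-4*x^3 + 6*x^2 + 2*x - 2) dx. Term by term:
  ∫_0^1 -4*x^3 dx = -1;  ∫_0^1 6*x^2 dx = 2;  ∫_0^1 2*x dx = 1;
  ∫_0^1 -2 dx = -2.
Sum: -1 + 2 + 1 − 2 = 0.
So LHS = 0.
∫_0^1 v(x) φ(x) dx = ∫_0^1 (-8*x^3 + 12*x^2 - 4*x) dx. Term by term:
  ∫_0^1 -8*x^3 dx = -2;  ∫_0^1 12*x^2 dx = 4;  ∫_0^1 -4*x dx = -2.
Sum: -2 + 4 − 2 = 0.
So RHS = -∫_0^1 v(x) φ(x) dx = 0.
LHS = RHS, so the identity holds for this particular φ. But this is necessary, not sufficient: a weak derivative must satisfy the identity for EVERY test function in C_c^∞(0, 1).
Here u is smooth, so its weak derivative equals its classical derivative u'(x) = 4*x - 2. Since v(x) = 8*x - 4 ≠ u'(x), v is NOT the weak derivative of u — the agreement for this single φ is a coincidence (the difference v − u' happens to be L²-orthogonal to this φ).


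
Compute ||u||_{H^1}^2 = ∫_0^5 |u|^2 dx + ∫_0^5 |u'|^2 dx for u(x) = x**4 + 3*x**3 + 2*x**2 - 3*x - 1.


||u||_{H^1}^2 = 277333775/252

The H^1 norm (squared) on an interval (0, L) is
  ||u||_{H^1}^2 = ∫_0^L u(x)^2 dx + ∫_0^L u'(x)^2 dx.
Compute u'(x) = 4*x**3 + 9*x**2 + 4*x - 3.
Then u(x)^2 = x**8 + 6*x**7 + 13*x**6 + 6*x**5 - 16*x**4 - 18*x**3 + 5*x**2 + 6*x + 1 and u'(x)^2 = 16*x**6 + 72*x**5 + 113*x**4 + 48*x**3 - 38*x**2 - 24*x + 9.
Integrate each monomial from 0 to 5 using ∫_0^5 c·x^n dx = c·5^(n+1)/(n+1):
  ∫_0^5 u(x)^2 dx = ∫_0^5 (x^8 + 6*x^7 + 13*x^6 + 6*x^5 - 16*x^4 - 18*x^3 + 5*x^2 + 6*x + 1) dx. Term by term:
    ∫_0^5 x^8 dx = 1953125/9;  ∫_0^5 6*x^7 dx = 1171875/4;  ∫_0^5 13*x^6 dx = 1015625/7;
    ∫_0^5 6*x^5 dx = 15625;  ∫_0^5 -16*x^4 dx = -10000;  ∫_0^5 -18*x^3 dx = -5625/2;
    ∫_0^5 5*x^2 dx = 625/3;  ∫_0^5 6*x dx = 75;  ∫_0^5 1 dx = 5.
  Sum: 1953125/9 + 1171875/4 + 1015625/7 + 15625 − 10000 − 5625/2 + 625/3 + 75 + 5 = 165859535/252.
  ∫_0^5 u'(x)^2 dx = ∫_0^5 (16*x^6 + 72*x^5 + 113*x^4 + 48*x^3 - 38*x^2 - 24*x + 9) dx. Term by term:
    ∫_0^5 16*x^6 dx = 1250000/7;  ∫_0^5 72*x^5 dx = 187500;  ∫_0^5 113*x^4 dx = 70625;
    ∫_0^5 48*x^3 dx = 7500;  ∫_0^5 -38*x^2 dx = -4750/3;  ∫_0^5 -24*x dx = -300;
    ∫_0^5 9 dx = 45.
  Sum: 1250000/7 + 187500 + 70625 + 7500 − 4750/3 − 300 + 45 = 9289520/21.
Adding: ||u||_{H^1}^2 = 165859535/252 + 9289520/21 = 277333775/252.


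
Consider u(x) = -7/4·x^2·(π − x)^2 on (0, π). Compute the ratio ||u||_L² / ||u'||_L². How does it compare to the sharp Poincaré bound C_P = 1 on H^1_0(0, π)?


||u||_L² / ||u'||_L² = sqrt(3)*π/6 < C_P = 1.

u(x) = -7/4·x^2·(π − x)^2, so u'(x) = 7*x*(x*(π - x) - (x - π)^2)/2.
u(x) = -7/4·x^2·(π − x)^2 vanishes at x = 0 and x = π, so u ∈ H^1_0(0, π). Differentiate via the product rule and integrate the resulting polynomials term by term.
  ∫_0^π u² dx = ∫_0^π (49*x^8/16 - 49*π*x^7/4 + 147*π^2*x^6/8 - 49*π^3*x^5/4 + 49*π^4*x^4/16) dx. Term by term:
    ∫_0^π 49*x^8/16 dx = 49*π^9/144;  ∫_0^π -49*π*x^7/4 dx = -49*π^9/32;  ∫_0^π 147*π^2*x^6/8 dx = 21*π^9/8;
    ∫_0^π -49*π^3*x^5/4 dx = -49*π^9/24;  ∫_0^π 49*π^4*x^4/16 dx = 49*π^9/80.
  Sum: 49*π^9/144 − 49*π^9/32 + 21*π^9/8 − 49*π^9/24 + 49*π^9/80 = 7*π^9/1440.
  ∫_0^π (u')² dx = ∫_0^π (49*x^6 - 147*π*x^5 + 637*π^2*x^4/4 - 147*π^3*x^3/2 + 49*π^4*x^2/4) dx. Term by term:
    ∫_0^π 49*x^6 dx = 7*π^7;  ∫_0^π -147*π*x^5 dx = -49*π^7/2;  ∫_0^π 637*π^2*x^4/4 dx = 637*π^7/20;
    ∫_0^π -147*π^3*x^3/2 dx = -147*π^7/8;  ∫_0^π 49*π^4*x^2/4 dx = 49*π^7/12.
  Sum: 7*π^7 − 49*π^7/2 + 637*π^7/20 − 147*π^7/8 + 49*π^7/12 = 7*π^7/120.
∫_0^π u² dx = 7*π^9/1440, so ||u||_L² = sqrt(70)*π^(9/2)/120.
∫_0^π (u')² dx = 7*π^7/120, so ||u'||_L² = sqrt(210)*π^(7/2)/60.
Ratio ||u||_L² / ||u'||_L² = sqrt(3)*π/6.
Sharp Poincaré constant on H^1_0(0, π) is C_P = L/π = 1, achieved by sin(x).
A polynomial bump cannot attain the sharp Poincaré constant (only the first sine eigenfunction does), so the ratio is strictly less than C_P, consistent with ||u||_L² ≤ C_P ||u'||_L².


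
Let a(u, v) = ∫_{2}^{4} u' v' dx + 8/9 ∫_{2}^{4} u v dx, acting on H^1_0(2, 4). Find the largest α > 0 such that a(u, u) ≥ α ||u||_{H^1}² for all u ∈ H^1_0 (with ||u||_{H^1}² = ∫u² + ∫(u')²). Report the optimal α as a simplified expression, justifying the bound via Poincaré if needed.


α = (32/9 + π^2)/(4 + π^2)

Coercivity of a(·,·) on H^1_0(2, 4) means a(u, u) ≥ α ||u||_{H^1}² for every u ∈ H^1_0.
The interval has length L = 2, and Poincaré/coercivity depend only on L. Here a(u, u) = ∫(u')² + (8/9)·∫u².
Here 0 < c = 8/9 < 1. The condition a(u,u) ≥ α||u||_{H^1}² reads (1−α)∫(u')² ≥ (α−c)∫u². Any admissible α is ≤ 1 (rapidly oscillating u have ∫u²/∫(u')² → 0), and α = 1 would force 0 ≥ (1−c)∫u², impossible since c < 1; so 1−α > 0. By the sharp Poincaré inequality on H^1_0 of an interval of length L, ∫(u')² ≥ (π/L)²∫u² with equality for the first sine mode sin(π(x−x₀)/L) (x₀ the left endpoint), so the inequality holds for all u iff (1−α)(π/L)² ≥ α − c, i.e. α ≤ ((π/L)² + c)/((π/L)² + 1) = (1 + c(L/π)²)/(1 + (L/π)²). With (π/L)² = π^2/4 and c = 8/9, the largest admissible constant is α = ((π/L)² + c)/((π/L)² + 1).
Simplifying, α = (32/9 + π^2)/(4 + π^2).


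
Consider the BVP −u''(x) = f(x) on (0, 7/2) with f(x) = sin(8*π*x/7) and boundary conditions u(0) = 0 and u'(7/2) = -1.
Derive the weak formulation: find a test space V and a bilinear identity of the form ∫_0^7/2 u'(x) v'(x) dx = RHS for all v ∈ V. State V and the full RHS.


V = {v ∈ H^1(0, 7/2) : v(0) = 0} (test functions vanish at x = 0 where u is specified); weak form: ∫_0^7/2 u'v' dx = ∫_0^7/2 (sin(8*π*x/7)) v dx − v(7/2) for all v ∈ V.

Multiply both sides by a test function v and integrate from 0 to 7/2:
  ∫_0^7/2 −u''(x) v(x) dx = ∫_0^7/2 f(x) v(x) dx.
Integrate the LHS by parts once:
  ∫_0^7/2 −u'' v dx = −[u'(x) v(x)]_0^7/2 + ∫_0^7/2 u'(x) v'(x) dx.
Thus ∫_0^7/2 u'(x) v'(x) dx = ∫_0^7/2 f(x) v(x) dx + [u'(x) v(x)]_0^7/2.
Choose V so that boundary terms are either known or forced to vanish.
Mixed BC: u(0) = 0 (Dirichlet) and u'(7/2) = -1 (Neumann). Define V = {v ∈ H^1(0, 7/2) : v(0) = 0}. Then [u' v]_0^7/2 = u'(7/2)·v(7/2) − u'(0)·0 = − v(7/2).
Weak formulation: find u (satisfying any essential BC) such that ∫_0^7/2 u'(x) v'(x) dx = ∫_0^7/2 f v dx − v(7/2) for all v ∈ V (Dirichlet at 0 absorbed into V; Neumann datum at x = 7/2 contributes the boundary term).
Substituting f(x) = sin(8*π*x/7), the right-hand side is ∫_0^7/2 (sin(8*π*x/7)) v dx − v(7/2).


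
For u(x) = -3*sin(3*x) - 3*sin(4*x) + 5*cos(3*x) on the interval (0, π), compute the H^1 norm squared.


||u||_{H^1(0,π)}^2 = -2400/7 + 493*π/2

u'(x) = -15*sin(3*x) - 9*cos(3*x) - 12*cos(4*x).
Expand u² and (u')² and integrate term by term on (0, π), using: for integers n ≥ 1, ∫_0^π sin²(nx) dx = ∫_0^π cos²(nx) dx = π/2; for n ≠ n', ∫_0^π sin(nx)sin(n'x) dx = ∫_0^π cos(nx)cos(n'x) dx = 0; and by product-to-sum, ∫_0^π sin(nx)cos(n'x) dx = ½∫_0^π [sin((n+n')x) + sin((n−n')x)] dx, which is 0 when n+n' is even and 2n/(n²−n'²) when n+n' is odd (it need not vanish on (0, π)).
  u² squared terms: (-3)²·∫sin(3x)² dx = 9·π/2 = 9*π/2;  (-3)²·∫sin(4x)² dx = 9·π/2 = 9*π/2;  (5)²·∫cos(3x)² dx = 25·π/2 = 25*π/2.
  u² cross terms: 2·(-3)·(-3)·∫sin(3x)·sin(4x) dx = 18·(0) = 0;  2·(-3)·(5)·∫sin(3x)·cos(3x) dx = -30·(0) = 0;  2·(-3)·(5)·∫sin(4x)·cos(3x) dx = -30·(8/7) = -240/7.
  So ∫_0^π u² dx = 9*π/2 + 9*π/2 + 25*π/2 + 0 + 0 − 240/7 = -240/7 + 43*π/2.
  (u')² squared terms: (-15)²·∫sin(3x)² dx = 225·π/2 = 225*π/2;  (-12)²·∫cos(4x)² dx = 144·π/2 = 72*π;  (-9)²·∫cos(3x)² dx = 81·π/2 = 81*π/2.
  (u')² cross terms: 2·(-15)·(-12)·∫sin(3x)·cos(4x) dx = 360·(-6/7) = -2160/7;  2·(-15)·(-9)·∫sin(3x)·cos(3x) dx = 270·(0) = 0;  2·(-12)·(-9)·∫cos(4x)·cos(3x) dx = 216·(0) = 0.
  So ∫_0^π (u')² dx = 225*π/2 + 72*π + 81*π/2 − 2160/7 + 0 + 0 = -2160/7 + 225*π.
||u||_{H^1}^2 = (-240/7 + 43*π/2) + (-2160/7 + 225*π) = -2400/7 + 493*π/2.


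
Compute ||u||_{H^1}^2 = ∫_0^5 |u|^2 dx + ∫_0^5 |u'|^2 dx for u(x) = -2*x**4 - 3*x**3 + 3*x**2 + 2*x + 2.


||u||_{H^1}^2 = 303038815/126

The H^1 norm (squared) on an interval (0, L) is
  ||u||_{H^1}^2 = ∫_0^L u(x)^2 dx + ∫_0^L u'(x)^2 dx.
Compute u'(x) = -8*x**3 - 9*x**2 + 6*x + 2.
Then u(x)^2 = 4*x**8 + 12*x**7 - 3*x**6 - 26*x**5 - 11*x**4 + 16*x**2 + 8*x + 4 and u'(x)^2 = 64*x**6 + 144*x**5 - 15*x**4 - 140*x**3 + 24*x + 4.
Integrate each monomial from 0 to 5 using ∫_0^5 c·x^n dx = c·5^(n+1)/(n+1):
  ∫_0^5 u(x)^2 dx = ∫_0^5 (4*x^8 + 12*x^7 - 3*x^6 - 26*x^5 - 11*x^4 + 16*x^2 + 8*x + 4) dx. Term by term:
    ∫_0^5 4*x^8 dx = 7812500/9;  ∫_0^5 12*x^7 dx = 1171875/2;  ∫_0^5 -3*x^6 dx = -234375/7;
    ∫_0^5 -26*x^5 dx = -203125/3;  ∫_0^5 -11*x^4 dx = -6875;  ∫_0^5 16*x^2 dx = 2000/3;
    ∫_0^5 8*x dx = 100;  ∫_0^5 4 dx = 20.
  Sum: 7812500/9 + 1171875/2 − 234375/7 − 203125/3 − 6875 + 2000/3 + 100 + 20 = 169685995/126.
  ∫_0^5 u'(x)^2 dx = ∫_0^5 (64*x^6 + 144*x^5 - 15*x^4 - 140*x^3 + 24*x + 4) dx. Term by term:
    ∫_0^5 64*x^6 dx = 5000000/7;  ∫_0^5 144*x^5 dx = 375000;  ∫_0^5 -15*x^4 dx = -9375;
    ∫_0^5 -140*x^3 dx = -21875;  ∫_0^5 24*x dx = 300;  ∫_0^5 4 dx = 20.
  Sum: 5000000/7 + 375000 − 9375 − 21875 + 300 + 20 = 7408490/7.
Adding: ||u||_{H^1}^2 = 169685995/126 + 7408490/7 = 303038815/126.
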